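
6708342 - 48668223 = - 41959881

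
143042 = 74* 1933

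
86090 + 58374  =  144464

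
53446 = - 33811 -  - 87257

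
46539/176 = 46539/176=264.43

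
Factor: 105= 3^1*5^1*7^1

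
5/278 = 5/278 = 0.02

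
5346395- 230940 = 5115455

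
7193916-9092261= -1898345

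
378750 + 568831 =947581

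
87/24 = 29/8 = 3.62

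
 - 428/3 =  - 143 +1/3 = -  142.67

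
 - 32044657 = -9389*3413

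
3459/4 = 864 + 3/4 = 864.75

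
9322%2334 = 2320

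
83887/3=27962 + 1/3  =  27962.33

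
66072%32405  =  1262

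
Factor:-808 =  - 2^3*101^1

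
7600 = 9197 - 1597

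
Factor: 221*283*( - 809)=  - 50597287 = - 13^1*17^1*283^1*809^1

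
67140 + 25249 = 92389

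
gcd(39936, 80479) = 1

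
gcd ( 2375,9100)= 25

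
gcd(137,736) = 1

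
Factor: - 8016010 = -2^1*5^1 * 17^1*61^1*773^1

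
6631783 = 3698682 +2933101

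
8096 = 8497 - 401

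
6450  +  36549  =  42999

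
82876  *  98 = 8121848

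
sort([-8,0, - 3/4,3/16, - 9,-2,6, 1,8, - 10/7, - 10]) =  [ - 10,-9,- 8 , - 2,-10/7, - 3/4,0 , 3/16 , 1,6, 8] 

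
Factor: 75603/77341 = 3^1 * 29^1*89^(-1)= 87/89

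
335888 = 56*5998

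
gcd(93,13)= 1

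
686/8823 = 686/8823= 0.08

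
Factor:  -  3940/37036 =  - 5^1 * 47^( - 1) = - 5/47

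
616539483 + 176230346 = 792769829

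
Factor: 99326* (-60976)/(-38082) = 3028251088/19041 = 2^4*3^ (  -  1 )*11^( - 1)*37^1*103^1 *577^( - 1)*49663^1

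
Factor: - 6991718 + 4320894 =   -  2^3 * 13^1*  61^1*421^1 = - 2670824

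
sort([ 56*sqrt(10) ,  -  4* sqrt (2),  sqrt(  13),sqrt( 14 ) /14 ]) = [ - 4*sqrt (2), sqrt (14) /14, sqrt( 13) , 56*sqrt( 10 )] 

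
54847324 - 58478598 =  - 3631274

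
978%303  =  69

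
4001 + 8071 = 12072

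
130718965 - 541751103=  - 411032138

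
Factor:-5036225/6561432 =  -2^( - 3 )*3^( - 3)*5^2*37^(-1)*821^( - 1 )*201449^1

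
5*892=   4460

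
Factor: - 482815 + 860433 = 2^1 * 349^1*541^1= 377618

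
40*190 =7600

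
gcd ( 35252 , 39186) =14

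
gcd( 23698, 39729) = 697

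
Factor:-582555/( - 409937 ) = 3^1 * 5^1*11^( - 1)*71^1*83^( - 1)*449^( - 1 ) * 547^1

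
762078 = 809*942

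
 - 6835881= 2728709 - 9564590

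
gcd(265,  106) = 53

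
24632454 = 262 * 94017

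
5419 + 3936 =9355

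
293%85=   38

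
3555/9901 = 3555/9901 = 0.36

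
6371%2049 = 224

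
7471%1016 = 359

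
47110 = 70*673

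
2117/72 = 29+29/72 = 29.40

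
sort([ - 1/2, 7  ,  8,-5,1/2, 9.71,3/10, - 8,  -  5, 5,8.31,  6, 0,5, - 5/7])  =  [ - 8,- 5,-5, -5/7,-1/2, 0, 3/10,1/2, 5,5,6,7,8,8.31,9.71] 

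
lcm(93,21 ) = 651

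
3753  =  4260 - 507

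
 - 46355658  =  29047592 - 75403250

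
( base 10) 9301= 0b10010001010101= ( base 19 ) 16EA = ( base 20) 1351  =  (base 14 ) 3565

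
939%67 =1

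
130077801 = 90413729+39664072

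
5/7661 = 5/7661=0.00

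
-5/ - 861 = 5/861 = 0.01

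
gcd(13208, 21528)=104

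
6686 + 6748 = 13434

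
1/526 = 1/526 = 0.00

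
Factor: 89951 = 293^1 * 307^1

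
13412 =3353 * 4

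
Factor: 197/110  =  2^(  -  1)*5^(-1 )*11^ ( - 1 )*197^1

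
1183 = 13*91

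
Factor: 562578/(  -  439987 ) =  - 2^1*3^1 * 71^( - 1)*6197^( - 1)* 93763^1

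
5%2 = 1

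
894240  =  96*9315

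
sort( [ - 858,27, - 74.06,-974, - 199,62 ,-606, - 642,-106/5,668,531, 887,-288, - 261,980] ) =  [-974, - 858, - 642, - 606, - 288,-261, -199 , - 74.06, - 106/5, 27,62,531,668, 887, 980 ] 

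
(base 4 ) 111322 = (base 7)4042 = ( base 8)2572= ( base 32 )1bq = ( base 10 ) 1402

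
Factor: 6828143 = 7^1*607^1*1607^1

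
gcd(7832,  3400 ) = 8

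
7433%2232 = 737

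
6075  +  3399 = 9474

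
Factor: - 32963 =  - 7^1*17^1*277^1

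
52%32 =20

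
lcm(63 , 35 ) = 315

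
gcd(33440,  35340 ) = 380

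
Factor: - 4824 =-2^3*3^2*67^1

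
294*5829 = 1713726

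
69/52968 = 23/17656 = 0.00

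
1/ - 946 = -1/946=- 0.00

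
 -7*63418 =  - 443926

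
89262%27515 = 6717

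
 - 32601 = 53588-86189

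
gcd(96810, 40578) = 6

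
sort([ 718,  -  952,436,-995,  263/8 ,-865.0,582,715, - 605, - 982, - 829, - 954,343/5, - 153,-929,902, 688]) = [-995, - 982, - 954,  -  952, -929,  -  865.0, - 829, - 605, - 153,  263/8, 343/5,  436,582, 688,715, 718,  902]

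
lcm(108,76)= 2052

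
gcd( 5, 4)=1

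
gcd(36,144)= 36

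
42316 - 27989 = 14327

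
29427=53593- 24166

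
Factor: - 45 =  - 3^2*5^1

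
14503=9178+5325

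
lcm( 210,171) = 11970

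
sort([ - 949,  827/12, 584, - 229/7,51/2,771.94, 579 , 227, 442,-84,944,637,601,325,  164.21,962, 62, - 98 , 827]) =[ - 949  , - 98,-84, - 229/7,51/2,62,827/12,164.21, 227,325,442,579,584,601,  637,771.94, 827,944,962]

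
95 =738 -643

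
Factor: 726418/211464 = 371/108= 2^(-2)*3^( - 3)*7^1*53^1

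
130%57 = 16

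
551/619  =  551/619 = 0.89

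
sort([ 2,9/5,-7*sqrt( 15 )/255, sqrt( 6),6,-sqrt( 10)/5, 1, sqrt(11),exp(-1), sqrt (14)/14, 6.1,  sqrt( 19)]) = [  -  sqrt( 10)/5,-7*sqrt(15) /255 , sqrt(14 ) /14,exp( - 1), 1, 9/5,2,sqrt(6 ), sqrt( 11),sqrt( 19 ),6,6.1]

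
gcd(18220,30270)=10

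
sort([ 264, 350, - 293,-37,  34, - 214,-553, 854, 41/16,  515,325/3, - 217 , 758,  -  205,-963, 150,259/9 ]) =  [-963,-553 , -293, - 217, - 214,-205, - 37, 41/16, 259/9,34,325/3,150,264,350, 515, 758, 854 ]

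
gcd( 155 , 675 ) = 5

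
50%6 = 2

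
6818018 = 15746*433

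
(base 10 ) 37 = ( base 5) 122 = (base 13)2b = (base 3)1101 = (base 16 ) 25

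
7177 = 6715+462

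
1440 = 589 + 851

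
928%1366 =928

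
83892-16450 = 67442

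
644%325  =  319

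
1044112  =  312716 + 731396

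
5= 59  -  54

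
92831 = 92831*1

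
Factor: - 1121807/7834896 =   -  2^( - 4)*3^( - 2)*29^1*101^1 *383^1*54409^(  -  1 ) 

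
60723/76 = 798+75/76 = 798.99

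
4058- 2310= 1748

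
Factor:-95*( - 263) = 24985 = 5^1*19^1 * 263^1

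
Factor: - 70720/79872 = -2^( - 5 )*3^( - 1 )* 5^1 * 17^1 = - 85/96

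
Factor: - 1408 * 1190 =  - 2^8*5^1*7^1*11^1 *17^1   =  - 1675520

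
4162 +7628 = 11790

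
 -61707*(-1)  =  61707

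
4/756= 1/189 =0.01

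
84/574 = 6/41 = 0.15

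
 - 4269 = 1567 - 5836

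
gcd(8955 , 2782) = 1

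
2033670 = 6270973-4237303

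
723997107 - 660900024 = 63097083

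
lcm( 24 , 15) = 120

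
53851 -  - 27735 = 81586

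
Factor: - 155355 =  - 3^1*5^1*10357^1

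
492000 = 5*98400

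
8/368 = 1/46=0.02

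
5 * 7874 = 39370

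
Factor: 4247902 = 2^1*761^1*2791^1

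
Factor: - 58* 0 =0= 0^1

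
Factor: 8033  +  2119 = 2^3*3^3*47^1 = 10152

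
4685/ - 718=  - 4685/718  =  - 6.53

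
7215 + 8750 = 15965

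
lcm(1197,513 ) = 3591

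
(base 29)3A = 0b1100001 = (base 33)2v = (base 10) 97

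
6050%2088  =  1874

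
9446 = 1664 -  - 7782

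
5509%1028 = 369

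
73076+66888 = 139964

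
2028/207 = 676/69 = 9.80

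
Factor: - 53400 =  -  2^3*3^1 * 5^2*89^1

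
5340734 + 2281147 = 7621881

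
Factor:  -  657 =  - 3^2*73^1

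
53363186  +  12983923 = 66347109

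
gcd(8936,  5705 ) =1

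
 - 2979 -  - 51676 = 48697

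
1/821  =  1/821 = 0.00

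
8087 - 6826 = 1261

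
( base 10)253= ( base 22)BB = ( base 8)375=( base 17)ef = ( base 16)fd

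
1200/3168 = 25/66=0.38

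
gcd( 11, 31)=1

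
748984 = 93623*8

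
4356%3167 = 1189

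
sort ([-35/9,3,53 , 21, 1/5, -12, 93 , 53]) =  [-12,  -  35/9,1/5,3 , 21,53,  53,93]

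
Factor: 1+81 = 2^1*41^1= 82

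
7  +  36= 43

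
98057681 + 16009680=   114067361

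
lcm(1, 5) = 5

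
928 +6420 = 7348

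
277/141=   277/141=1.96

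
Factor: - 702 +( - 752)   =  -2^1*727^1 = -1454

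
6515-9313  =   - 2798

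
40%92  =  40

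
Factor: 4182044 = 2^2*23^1*131^1 * 347^1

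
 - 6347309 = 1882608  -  8229917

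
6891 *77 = 530607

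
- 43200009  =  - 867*49827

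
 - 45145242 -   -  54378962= 9233720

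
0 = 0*889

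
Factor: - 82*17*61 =- 85034 = - 2^1*17^1*41^1*61^1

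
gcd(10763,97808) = 1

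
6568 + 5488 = 12056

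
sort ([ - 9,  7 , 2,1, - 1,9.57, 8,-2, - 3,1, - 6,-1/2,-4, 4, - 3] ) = [ - 9,-6 ,  -  4,- 3, - 3,  -  2  ,  -  1, - 1/2,  1, 1, 2,4, 7,8,9.57]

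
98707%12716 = 9695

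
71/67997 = 71/67997 = 0.00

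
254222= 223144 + 31078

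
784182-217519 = 566663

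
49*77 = 3773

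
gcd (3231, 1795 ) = 359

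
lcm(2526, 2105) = 12630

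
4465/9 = 496 + 1/9 = 496.11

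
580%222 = 136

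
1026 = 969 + 57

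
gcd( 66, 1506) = 6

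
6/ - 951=  -  2/317=-  0.01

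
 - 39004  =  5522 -44526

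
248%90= 68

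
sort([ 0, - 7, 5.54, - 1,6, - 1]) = [-7  ,  -  1, - 1,0,5.54, 6 ]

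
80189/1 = 80189 =80189.00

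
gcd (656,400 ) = 16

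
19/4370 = 1/230 = 0.00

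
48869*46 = 2247974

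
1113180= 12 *92765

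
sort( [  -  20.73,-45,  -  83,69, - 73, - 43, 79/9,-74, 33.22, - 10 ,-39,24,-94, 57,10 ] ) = [-94,  -  83, -74,-73, - 45, - 43 , - 39, - 20.73 , - 10,79/9,10,24,33.22,57,69] 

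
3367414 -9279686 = -5912272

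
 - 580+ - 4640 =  - 5220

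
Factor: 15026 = 2^1*11^1*683^1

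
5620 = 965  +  4655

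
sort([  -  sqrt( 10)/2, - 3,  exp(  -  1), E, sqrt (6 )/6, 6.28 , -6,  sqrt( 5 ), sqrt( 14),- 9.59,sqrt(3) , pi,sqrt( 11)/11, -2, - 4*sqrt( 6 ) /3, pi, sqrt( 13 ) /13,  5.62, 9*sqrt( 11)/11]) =[  -  9.59, - 6, - 4*sqrt(6) /3,- 3,-2, - sqrt(10 )/2,  sqrt( 13 )/13,sqrt( 11)/11,exp( - 1),sqrt( 6 )/6,sqrt( 3 ), sqrt( 5 ),9 * sqrt( 11) /11, E,pi,pi, sqrt(14 ),5.62, 6.28]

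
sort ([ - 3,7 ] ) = [-3, 7 ] 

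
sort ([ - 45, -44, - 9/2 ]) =[ - 45,  -  44,-9/2 ]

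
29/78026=29/78026 = 0.00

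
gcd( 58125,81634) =1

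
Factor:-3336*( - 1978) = 6598608 = 2^4*3^1 * 23^1 * 43^1*139^1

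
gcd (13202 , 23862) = 82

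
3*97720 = 293160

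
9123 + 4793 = 13916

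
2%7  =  2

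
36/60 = 3/5 = 0.60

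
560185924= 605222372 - 45036448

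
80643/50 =80643/50=1612.86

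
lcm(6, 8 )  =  24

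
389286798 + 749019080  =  1138305878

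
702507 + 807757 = 1510264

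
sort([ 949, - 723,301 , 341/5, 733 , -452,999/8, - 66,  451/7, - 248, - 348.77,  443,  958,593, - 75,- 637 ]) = [ - 723, - 637, - 452, - 348.77, - 248,-75, - 66, 451/7, 341/5, 999/8, 301,443,593,  733,949  ,  958]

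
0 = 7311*0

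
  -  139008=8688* ( - 16 )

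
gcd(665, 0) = 665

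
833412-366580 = 466832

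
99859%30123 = 9490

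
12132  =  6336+5796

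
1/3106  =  1/3106 = 0.00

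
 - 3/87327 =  - 1/29109 = -0.00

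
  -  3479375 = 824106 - 4303481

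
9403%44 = 31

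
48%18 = 12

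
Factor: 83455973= 47^1*53^1*33503^1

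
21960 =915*24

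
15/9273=5/3091 = 0.00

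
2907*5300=15407100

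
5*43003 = 215015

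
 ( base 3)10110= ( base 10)93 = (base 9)113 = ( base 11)85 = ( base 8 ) 135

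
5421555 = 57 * 95115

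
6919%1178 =1029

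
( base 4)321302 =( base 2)111001110010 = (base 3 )12001222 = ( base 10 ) 3698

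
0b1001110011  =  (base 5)10002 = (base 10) 627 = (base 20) 1B7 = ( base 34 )IF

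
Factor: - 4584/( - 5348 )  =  2^1*3^1*7^( - 1 ) = 6/7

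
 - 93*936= - 87048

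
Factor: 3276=2^2*3^2*7^1* 13^1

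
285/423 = 95/141 = 0.67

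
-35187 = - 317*111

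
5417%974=547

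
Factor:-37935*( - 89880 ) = 3409597800 = 2^3*3^4*5^2*7^1*107^1* 281^1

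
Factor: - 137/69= - 3^ ( - 1 )*23^(-1 )*137^1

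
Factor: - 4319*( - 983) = 4245577= 7^1*617^1*983^1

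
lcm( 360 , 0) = 0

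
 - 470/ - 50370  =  47/5037=   0.01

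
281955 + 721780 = 1003735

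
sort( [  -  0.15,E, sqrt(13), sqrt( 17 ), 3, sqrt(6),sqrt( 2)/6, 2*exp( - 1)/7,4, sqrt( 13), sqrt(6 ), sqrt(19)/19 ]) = [ - 0.15,  2*exp(-1) /7,sqrt( 19)/19 , sqrt(2)/6, sqrt(6 ),  sqrt(6 ),E,3,sqrt(13 ), sqrt( 13 ),  4,  sqrt(17 )]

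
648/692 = 162/173=0.94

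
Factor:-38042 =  - 2^1*23^1*827^1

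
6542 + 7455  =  13997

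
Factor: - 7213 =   -  7213^1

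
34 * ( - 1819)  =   -61846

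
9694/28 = 4847/14= 346.21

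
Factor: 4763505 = 3^1*5^1*541^1*587^1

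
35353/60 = 589+13/60 = 589.22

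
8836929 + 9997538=18834467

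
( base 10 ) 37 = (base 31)16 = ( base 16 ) 25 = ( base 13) 2B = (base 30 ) 17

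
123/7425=41/2475 = 0.02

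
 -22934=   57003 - 79937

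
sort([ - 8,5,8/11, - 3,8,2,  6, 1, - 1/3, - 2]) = [ - 8, - 3, - 2,  -  1/3,8/11, 1 , 2, 5,6,8 ]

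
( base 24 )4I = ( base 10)114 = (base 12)96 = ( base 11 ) a4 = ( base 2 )1110010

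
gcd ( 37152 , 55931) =1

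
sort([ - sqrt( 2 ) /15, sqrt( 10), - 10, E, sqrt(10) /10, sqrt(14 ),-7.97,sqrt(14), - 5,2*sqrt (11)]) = [ - 10, - 7.97, - 5, - sqrt( 2 ) /15,sqrt(10)/10, E, sqrt(10 ), sqrt (14), sqrt(14),2*sqrt(11)]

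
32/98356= 8/24589 = 0.00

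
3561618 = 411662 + 3149956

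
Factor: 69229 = 107^1*647^1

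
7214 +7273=14487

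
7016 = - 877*( - 8 )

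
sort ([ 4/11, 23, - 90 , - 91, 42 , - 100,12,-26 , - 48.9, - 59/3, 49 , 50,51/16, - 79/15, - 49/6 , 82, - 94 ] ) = [-100, - 94, - 91, - 90,-48.9, - 26,-59/3, - 49/6, - 79/15,4/11,51/16,12,23,42,49,  50,82] 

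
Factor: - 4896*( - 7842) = 2^6 * 3^3*17^1*  1307^1 = 38394432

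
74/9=74/9 = 8.22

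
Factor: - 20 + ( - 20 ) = - 40  =  - 2^3  *5^1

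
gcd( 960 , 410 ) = 10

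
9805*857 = 8402885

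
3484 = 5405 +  - 1921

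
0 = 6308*0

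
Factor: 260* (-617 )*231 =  -37057020 = -2^2*3^1*5^1*7^1 *11^1*13^1*617^1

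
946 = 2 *473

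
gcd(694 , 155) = 1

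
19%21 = 19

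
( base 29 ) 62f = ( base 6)35411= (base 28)6EN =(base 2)1001111111111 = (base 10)5119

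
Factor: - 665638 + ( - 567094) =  - 1232732 = - 2^2*29^1*10627^1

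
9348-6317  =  3031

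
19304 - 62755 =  -43451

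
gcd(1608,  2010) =402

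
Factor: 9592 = 2^3* 11^1*109^1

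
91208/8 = 11401 = 11401.00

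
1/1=1 = 1.00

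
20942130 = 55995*374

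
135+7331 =7466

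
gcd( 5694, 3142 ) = 2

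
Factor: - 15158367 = -3^3 * 7^1 * 139^1* 577^1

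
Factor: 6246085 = 5^1*1249217^1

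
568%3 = 1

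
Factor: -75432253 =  - 13^1*5802481^1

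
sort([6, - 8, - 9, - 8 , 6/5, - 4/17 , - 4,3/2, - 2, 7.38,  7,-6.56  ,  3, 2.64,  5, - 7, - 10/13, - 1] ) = [ - 9, - 8,-8, - 7, - 6.56, - 4, - 2,- 1 , - 10/13, - 4/17, 6/5, 3/2, 2.64, 3, 5,6,7, 7.38 ]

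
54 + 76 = 130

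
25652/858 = 29 + 35/39  =  29.90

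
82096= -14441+96537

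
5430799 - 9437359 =-4006560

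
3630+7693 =11323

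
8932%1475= 82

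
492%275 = 217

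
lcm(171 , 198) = 3762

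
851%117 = 32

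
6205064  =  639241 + 5565823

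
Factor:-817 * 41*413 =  - 13834261 = -7^1*19^1*41^1*43^1*59^1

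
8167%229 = 152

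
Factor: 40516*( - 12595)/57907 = - 510299020/57907 = - 2^2*5^1 * 7^1*11^1*79^(-1 )*229^1*733^( - 1)*1447^1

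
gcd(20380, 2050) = 10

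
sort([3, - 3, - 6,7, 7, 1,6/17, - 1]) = [  -  6, - 3,  -  1, 6/17,  1,3,7,7]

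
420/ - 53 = - 420/53 = -7.92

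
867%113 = 76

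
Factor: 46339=149^1 * 311^1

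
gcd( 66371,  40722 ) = 1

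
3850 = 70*55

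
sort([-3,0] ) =[ - 3,0 ] 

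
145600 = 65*2240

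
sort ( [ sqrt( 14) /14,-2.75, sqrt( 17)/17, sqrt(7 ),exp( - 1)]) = [ - 2.75, sqrt( 17)/17, sqrt( 14)/14,exp( - 1), sqrt ( 7)] 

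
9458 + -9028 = 430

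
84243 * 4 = 336972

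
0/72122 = 0 = 0.00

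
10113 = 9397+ 716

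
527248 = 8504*62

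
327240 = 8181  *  40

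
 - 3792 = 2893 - 6685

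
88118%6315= 6023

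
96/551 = 96/551 = 0.17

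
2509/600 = 2509/600 = 4.18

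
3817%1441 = 935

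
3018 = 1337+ 1681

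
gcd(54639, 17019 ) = 9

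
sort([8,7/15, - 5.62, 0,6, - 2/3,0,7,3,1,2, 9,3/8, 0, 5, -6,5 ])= [ - 6, - 5.62, - 2/3,0, 0,0 , 3/8, 7/15,1,2, 3, 5,5,6 , 7,8,9 ] 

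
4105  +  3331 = 7436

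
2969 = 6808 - 3839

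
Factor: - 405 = -3^4*5^1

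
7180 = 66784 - 59604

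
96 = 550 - 454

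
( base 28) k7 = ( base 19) 1AG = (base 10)567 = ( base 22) 13H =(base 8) 1067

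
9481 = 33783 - 24302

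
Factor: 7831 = 41^1*191^1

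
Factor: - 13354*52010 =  - 694541540 =-2^2 * 5^1*7^1*11^1*607^1*743^1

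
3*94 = 282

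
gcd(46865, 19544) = 7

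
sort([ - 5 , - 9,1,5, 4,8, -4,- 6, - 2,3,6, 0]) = [ - 9, - 6, - 5, - 4, - 2,0,1,3,4, 5,6,  8]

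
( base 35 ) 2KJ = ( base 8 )6141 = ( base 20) 7i9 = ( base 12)1a01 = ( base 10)3169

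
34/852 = 17/426 = 0.04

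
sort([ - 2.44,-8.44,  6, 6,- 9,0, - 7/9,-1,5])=[ - 9, - 8.44, - 2.44, - 1, - 7/9,0,5, 6,6]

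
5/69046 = 5/69046 = 0.00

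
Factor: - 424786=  -2^1*47^1* 4519^1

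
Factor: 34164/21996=47^( - 1 ) *73^1 = 73/47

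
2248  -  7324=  - 5076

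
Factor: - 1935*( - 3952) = 2^4*3^2*5^1*13^1*19^1 *43^1 = 7647120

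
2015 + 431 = 2446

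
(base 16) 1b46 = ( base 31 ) 787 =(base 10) 6982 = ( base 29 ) 88m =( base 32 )6q6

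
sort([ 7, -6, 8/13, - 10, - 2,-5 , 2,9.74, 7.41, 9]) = [ - 10, - 6, - 5, - 2,8/13,  2,  7, 7.41, 9,9.74]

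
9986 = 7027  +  2959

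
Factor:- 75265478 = -2^1*967^1*38917^1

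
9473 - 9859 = - 386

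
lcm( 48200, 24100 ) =48200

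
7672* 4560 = 34984320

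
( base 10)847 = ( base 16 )34f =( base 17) 2fe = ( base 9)1141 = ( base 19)26b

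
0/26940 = 0 = 0.00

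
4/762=2/381 = 0.01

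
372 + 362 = 734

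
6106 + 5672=11778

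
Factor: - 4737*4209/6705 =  - 5^(- 1)*23^1*61^1*149^( - 1)*1579^1 = - 2215337/745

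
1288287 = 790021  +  498266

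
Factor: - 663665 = -5^1*23^1*29^1*199^1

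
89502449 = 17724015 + 71778434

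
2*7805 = 15610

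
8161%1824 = 865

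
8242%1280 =562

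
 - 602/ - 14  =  43+0/1 = 43.00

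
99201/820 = 99201/820 = 120.98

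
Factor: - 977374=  - 2^1*488687^1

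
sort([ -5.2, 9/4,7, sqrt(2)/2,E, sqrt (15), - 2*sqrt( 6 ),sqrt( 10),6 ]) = [- 5.2, - 2*sqrt( 6), sqrt (2 )/2 , 9/4,E,sqrt(10),sqrt( 15 ),6,  7]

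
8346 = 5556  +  2790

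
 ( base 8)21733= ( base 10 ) 9179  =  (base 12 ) 538b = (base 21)KH2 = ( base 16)23db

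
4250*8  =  34000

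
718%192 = 142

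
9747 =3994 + 5753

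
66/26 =33/13 = 2.54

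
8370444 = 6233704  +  2136740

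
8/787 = 8/787 = 0.01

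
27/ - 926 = -27/926 = - 0.03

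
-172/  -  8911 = 172/8911 = 0.02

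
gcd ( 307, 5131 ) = 1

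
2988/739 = 4 + 32/739= 4.04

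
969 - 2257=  - 1288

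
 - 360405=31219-391624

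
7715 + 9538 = 17253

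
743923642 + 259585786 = 1003509428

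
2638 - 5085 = -2447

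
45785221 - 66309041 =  - 20523820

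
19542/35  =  558 + 12/35 = 558.34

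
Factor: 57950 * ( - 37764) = -2^3*3^2*5^2*19^1*61^1*1049^1= - 2188423800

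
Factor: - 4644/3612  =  -9/7 = -3^2*7^( - 1) 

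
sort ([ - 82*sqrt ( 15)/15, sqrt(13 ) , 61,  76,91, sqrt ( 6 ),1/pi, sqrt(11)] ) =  [ - 82* sqrt(15 ) /15 , 1/pi,sqrt( 6 ) , sqrt(11 ), sqrt(13),61, 76, 91 ]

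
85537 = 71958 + 13579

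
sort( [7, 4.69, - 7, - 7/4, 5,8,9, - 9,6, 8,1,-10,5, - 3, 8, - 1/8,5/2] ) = [ - 10, - 9, - 7, - 3, - 7/4,-1/8,1, 5/2,4.69, 5,5, 6,7, 8,8,8, 9 ]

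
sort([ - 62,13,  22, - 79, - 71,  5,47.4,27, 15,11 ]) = [ - 79, - 71, - 62,5,  11, 13 , 15, 22 , 27, 47.4] 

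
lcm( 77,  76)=5852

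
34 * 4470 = 151980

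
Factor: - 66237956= -2^2*16559489^1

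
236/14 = 16 + 6/7 = 16.86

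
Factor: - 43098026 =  - 2^1*17^1*1267589^1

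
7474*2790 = 20852460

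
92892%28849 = 6345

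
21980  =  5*4396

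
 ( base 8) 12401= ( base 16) 1501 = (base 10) 5377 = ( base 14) 1d61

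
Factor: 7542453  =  3^1* 2514151^1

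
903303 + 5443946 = 6347249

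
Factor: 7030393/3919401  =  3^( - 3)*17^( - 1)*41^1*8539^ (  -  1)*171473^1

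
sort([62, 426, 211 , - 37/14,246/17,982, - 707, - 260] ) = [  -  707,-260, - 37/14 , 246/17,62,211,426 , 982 ]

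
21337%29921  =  21337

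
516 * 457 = 235812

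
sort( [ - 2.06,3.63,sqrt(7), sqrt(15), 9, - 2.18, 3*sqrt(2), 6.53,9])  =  [ - 2.18, -2.06, sqrt(7 ), 3.63, sqrt(15), 3*sqrt( 2), 6.53  ,  9,9 ]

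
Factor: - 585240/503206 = - 2^2*3^1*5^1*11^( - 1 )*89^( - 1 )*257^( - 1 ) * 4877^1 =- 292620/251603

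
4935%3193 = 1742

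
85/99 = 85/99 = 0.86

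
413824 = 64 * 6466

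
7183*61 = 438163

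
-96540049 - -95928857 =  - 611192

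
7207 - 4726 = 2481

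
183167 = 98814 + 84353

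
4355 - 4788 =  - 433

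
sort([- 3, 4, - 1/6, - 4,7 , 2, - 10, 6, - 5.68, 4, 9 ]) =[ - 10, - 5.68, - 4, - 3, - 1/6,  2, 4, 4,6, 7,9]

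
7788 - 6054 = 1734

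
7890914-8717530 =  -  826616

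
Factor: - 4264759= - 19^1*224461^1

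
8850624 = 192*46097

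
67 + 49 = 116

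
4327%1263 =538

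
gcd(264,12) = 12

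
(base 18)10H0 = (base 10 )6138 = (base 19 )h01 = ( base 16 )17FA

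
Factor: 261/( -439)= - 3^2*29^1*439^(-1 ) 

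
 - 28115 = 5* ( - 5623 ) 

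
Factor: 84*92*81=2^4* 3^5*7^1 * 23^1 = 625968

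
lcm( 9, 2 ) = 18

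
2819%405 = 389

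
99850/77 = 1296 + 58/77 = 1296.75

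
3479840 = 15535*224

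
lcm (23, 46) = 46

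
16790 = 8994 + 7796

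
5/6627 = 5/6627=0.00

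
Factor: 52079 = 19^1*2741^1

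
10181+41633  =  51814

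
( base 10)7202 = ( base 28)956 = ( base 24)cc2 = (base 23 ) DE3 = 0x1c22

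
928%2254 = 928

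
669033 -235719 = 433314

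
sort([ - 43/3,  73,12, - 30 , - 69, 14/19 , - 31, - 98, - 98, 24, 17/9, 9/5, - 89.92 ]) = [ - 98, - 98, - 89.92, - 69  , - 31, - 30 , - 43/3,14/19,9/5, 17/9 , 12 , 24,73 ] 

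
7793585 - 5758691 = 2034894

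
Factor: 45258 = 2^1*3^1*19^1*397^1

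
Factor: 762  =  2^1*3^1*127^1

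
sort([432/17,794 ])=[432/17, 794]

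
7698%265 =13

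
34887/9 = 3876 + 1/3 = 3876.33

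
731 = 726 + 5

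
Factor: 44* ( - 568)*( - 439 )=2^5*11^1*71^1*439^1=10971488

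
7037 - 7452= - 415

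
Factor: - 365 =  -5^1 * 73^1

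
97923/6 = 16320 + 1/2  =  16320.50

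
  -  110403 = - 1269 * 87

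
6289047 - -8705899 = 14994946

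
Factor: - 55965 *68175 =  - 3^4*5^3*7^1 *13^1*41^1 * 101^1 = - 3815413875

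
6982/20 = 3491/10= 349.10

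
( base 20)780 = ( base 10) 2960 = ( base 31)32f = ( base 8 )5620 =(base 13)1469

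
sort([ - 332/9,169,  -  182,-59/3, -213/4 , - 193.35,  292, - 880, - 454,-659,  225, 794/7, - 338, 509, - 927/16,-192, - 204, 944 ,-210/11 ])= [ - 880, - 659, - 454,  -  338 , - 204, - 193.35, - 192, - 182, - 927/16 , - 213/4, - 332/9, - 59/3, - 210/11, 794/7, 169, 225,292,  509, 944] 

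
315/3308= 315/3308 = 0.10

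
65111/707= 65111/707 = 92.09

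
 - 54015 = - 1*54015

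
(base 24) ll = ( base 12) 379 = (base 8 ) 1015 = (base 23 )MJ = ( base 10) 525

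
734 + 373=1107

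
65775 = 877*75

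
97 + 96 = 193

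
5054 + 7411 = 12465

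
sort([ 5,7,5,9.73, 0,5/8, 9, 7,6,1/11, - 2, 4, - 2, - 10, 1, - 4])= [ - 10,- 4, - 2, - 2,0,1/11,5/8, 1,4, 5,5,6,7,7,9, 9.73]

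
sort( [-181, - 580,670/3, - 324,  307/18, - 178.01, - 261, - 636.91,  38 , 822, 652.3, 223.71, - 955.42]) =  [ - 955.42, - 636.91, - 580, - 324 ,  -  261, - 181, - 178.01,307/18,38,670/3,223.71,652.3,822]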